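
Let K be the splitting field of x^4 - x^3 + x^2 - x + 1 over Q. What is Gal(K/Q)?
C_4, the cyclic group of order 4

The polynomial is an irreducible quartic over Q and its discriminant is 125, which is not a perfect square, so the Galois group is not contained in A_4. The resolvent cubic y^3 - y^2 - 3*y + 2 has exactly one rational root, so the Galois group is C_4 or D_4. The quartic becomes reducible over Q(sqrt(disc)), so the group is C_4.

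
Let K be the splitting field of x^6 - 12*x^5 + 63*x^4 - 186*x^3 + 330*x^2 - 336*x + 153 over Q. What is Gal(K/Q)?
The polynomial f is an irreducible sextic over Q, so G = Gal(f/Q) is one of the 16 transitive subgroups 6T1, ..., 6T16 of S_6. The discriminant of f is -16003008, which is not a perfect square, so G is not contained in A_6. The transitive groups of degree 6 not contained in A_6 are: C_6 (6T1, order 6), S_3 (6T2, order 6), D_6 (6T3, order 12), C_3 x S_3 (6T5, order 18), A_4 x C_2 (6T6, order 24), S_4 (6T8, order 24), S_3 x S_3 (6T9, order 36), S_4 x C_2 (6T11, order 48), (S_3 x S_3) : C_2 (6T13, order 72), PGL(2,5) (6T14, order 120), S_6 (6T16, order 720). By Dedekind's theorem, for a prime p not dividing disc(f) the degrees of the irreducible factors of f mod p form the cycle type of an element of G. Factoring f modulo the 21 such primes p <= 89 (skipping 2, 3, 7, which divide the discriminant), each new pattern first appears at: mod 5: f = (x^6 + 3x^5 + 3x^4 + 4x^3 + 4x + 3), pattern 6; mod 11: f = (x + 7)(x^5 + 3x^4 + 9x^3 + 4x^2 + 5x + 3), pattern 5+1; mod 13: f = (x + 3)(x + 12)(x^4 + 12x^3 + 3x^2 + 1), pattern 4+1+1; mod 23: f = (x + 1)(x + 5)(x^2 + x + 19)(x^2 + 4x + 5), pattern 2+2+1+1; mod 43: f = (x^3 + 13x^2 + x + 3)(x^3 + 18x^2 + 8), pattern 3+3; mod 61: f = (x^2 + 28x + 34)(x^2 + 39x + 52)(x^2 + 43x + 30), pattern 2+2+2. No other pattern occurs in this range, so the set of observed cycle types is {6, 5+1, 4+1+1, 2+2+1+1, 3+3, 2+2+2}. The candidates containing elements of all these cycle types are PGL(2,5) (6T14) of order 120, S_6 (6T16) of order 720; the others are excluded. The observed types are precisely the cycle types that occur in PGL(2,5) (6T14) (apart from the identity). Each of the other remaining candidates has further cycle types, and by the Chebotarev density theorem the matching factorization patterns would occur for a proportion of primes equal to their share of the group: S_6 (6T16) additionally contains elements of type 4+2, 3+2+1, 3+1+1+1, 2+1+1+1+1 (265 of its 720 elements, about 37% of primes). None of the 21 primes tested shows any such pattern (for each of these groups the chance of that is below 10^-4), which rules them out. Hence G = PGL(2,5) (6T14), of order 120.

PGL(2,5) (order 120)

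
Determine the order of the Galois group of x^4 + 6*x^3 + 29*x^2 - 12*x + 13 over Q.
The degree of the splitting field over Q equals the order of the Galois group, so first determine the group. The polynomial is an irreducible quartic over Q and its discriminant is 144288144 = 12012^2, a perfect square, so the Galois group is contained in A_4. The resolvent cubic y^3 - 29*y^2 - 124*y + 896 splits completely over Q, which gives the Klein four-group V_4. The Galois group V_4 (4T2) has order 4, so the splitting field has degree 4 over Q.

4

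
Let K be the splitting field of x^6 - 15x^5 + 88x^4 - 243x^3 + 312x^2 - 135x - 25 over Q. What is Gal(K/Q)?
S_4, S_4(6c), the S_4-action on 6 points not in A_6

The polynomial f is an irreducible sextic over Q, so G = Gal(f/Q) is one of the 16 transitive subgroups 6T1, ..., 6T16 of S_6. The discriminant of f is 54786284800, which is not a perfect square, so G is not contained in A_6. The transitive groups of degree 6 not contained in A_6 are: C_6 (6T1, order 6), S_3 (6T2, order 6), D_6 (6T3, order 12), C_3 x S_3 (6T5, order 18), A_4 x C_2 (6T6, order 24), S_4 (6T8, order 24), S_3 x S_3 (6T9, order 36), S_4 x C_2 (6T11, order 48), (S_3 x S_3) : C_2 (6T13, order 72), PGL(2,5) (6T14, order 120), S_6 (6T16, order 720). By Dedekind's theorem, for a prime p not dividing disc(f) the degrees of the irreducible factors of f mod p form the cycle type of an element of G. Factoring f modulo the 22 such primes p <= 101 (skipping 2, 5, 13, 37, which divide the discriminant), each new pattern first appears at: mod 3: f = (x^3 + x^2 + x + 2)(x^3 + 2x^2 + x + 1), pattern 3+3; mod 17: f = (x + 2)(x + 16)(x^4 + x^3 + 4x^2 + 10x + 4), pattern 4+1+1; mod 31: f = (x^2 + 3x + 28)(x^2 + 19x + 24)(x^2 + 25x + 18), pattern 2+2+2; mod 67: f = (x + 14)(x + 23)(x^2 + 31x + 22)(x^2 + 51x + 20), pattern 2+2+1+1. No other pattern occurs in this range, so the set of observed cycle types is {3+3, 4+1+1, 2+2+2, 2+2+1+1}. The candidates containing elements of all these cycle types are S_4 (6T8) of order 24, S_4 x C_2 (6T11) of order 48, PGL(2,5) (6T14) of order 120, S_6 (6T16) of order 720; the others are excluded. The observed types are precisely the cycle types that occur in S_4 (6T8) (apart from the identity). Each of the other remaining candidates has further cycle types, and by the Chebotarev density theorem the matching factorization patterns would occur for a proportion of primes equal to their share of the group: S_4 x C_2 (6T11) additionally contains elements of type 6, 4+2, 2+1+1+1+1 (17 of its 48 elements, about 35% of primes); PGL(2,5) (6T14) additionally contains elements of type 6, 5+1 (44 of its 120 elements, about 37% of primes); S_6 (6T16) additionally contains elements of type 6, 5+1, 4+2, 3+2+1, 3+1+1+1, 2+1+1+1+1 (529 of its 720 elements, about 73% of primes). None of the 22 primes tested shows any such pattern (for each of these groups the chance of that is below 10^-4), which rules them out. Hence G = S_4 (6T8), of order 24.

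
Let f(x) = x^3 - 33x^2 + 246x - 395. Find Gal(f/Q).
C_3 (order 3)

The polynomial is an irreducible cubic over Q and its discriminant is 3080025 = 1755^2, a perfect square. For an irreducible cubic, a square discriminant forces the Galois group to be A_3, the cyclic group of order 3.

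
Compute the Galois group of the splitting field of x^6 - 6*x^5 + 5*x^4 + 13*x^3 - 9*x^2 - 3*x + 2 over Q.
PSL(2,5), A_5 acting on 6 points

The polynomial f is an irreducible sextic over Q, so G = Gal(f/Q) is one of the 16 transitive subgroups 6T1, ..., 6T16 of S_6. The discriminant of f is 30991489 = 5567^2, a perfect square, so G is contained in A_6. The transitive groups of degree 6 contained in A_6 are: A_4 (6T4, order 12), S_4 (6T7, order 24), (C_3 x C_3) : C_4 (6T10, order 36), PSL(2,5) (6T12, order 60), A_6 (6T15, order 360). By Dedekind's theorem, for a prime p not dividing disc(f) the degrees of the irreducible factors of f mod p form the cycle type of an element of G. Factoring f modulo the 21 such primes p <= 79 (skipping 19, which divides the discriminant), each new pattern first appears at: mod 2: f = (x)(x^5 + x^3 + x^2 + x + 1), pattern 5+1; mod 7: f = (x^3 + 2x^2 + 4x + 5)(x^3 + 6x^2 + 3x + 6), pattern 3+3; mod 61: f = (x + 36)(x + 58)(x^2 + 9x + 38)(x^2 + 13x + 25), pattern 2+2+1+1. No other pattern occurs in this range, so the set of observed cycle types is {5+1, 3+3, 2+2+1+1}. The candidates containing elements of all these cycle types are PSL(2,5) (6T12) of order 60, A_6 (6T15) of order 360; the others are excluded. The observed types are precisely the cycle types that occur in PSL(2,5) (6T12) (apart from the identity). Each of the other remaining candidates has further cycle types, and by the Chebotarev density theorem the matching factorization patterns would occur for a proportion of primes equal to their share of the group: A_6 (6T15) additionally contains elements of type 4+2, 3+1+1+1 (130 of its 360 elements, about 36% of primes). None of the 21 primes tested shows any such pattern (for each of these groups the chance of that is below 10^-4), which rules them out. Hence G = PSL(2,5) (6T12), of order 60.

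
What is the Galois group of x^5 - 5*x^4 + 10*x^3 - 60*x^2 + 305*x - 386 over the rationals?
The polynomial f is an irreducible quintic over Q, so G = Gal(f/Q) is a transitive subgroup of S_5: one of C_5 (5T1, order 5), D_5 (5T2, order 10), F_20 (5T3, order 20), A_5 (5T4, order 60) or S_5 (5T5, order 120). The discriminant of f is 14867345703125, which is not a perfect square, so G is not contained in A_5. The transitive groups of degree 5 not contained in A_5 are: F_20 (5T3, order 20), S_5 (5T5, order 120). By Dedekind's theorem, for a prime p not dividing disc(f) the degrees of the irreducible factors of f mod p form the cycle type of an element of G. Factoring f modulo the 18 such primes p <= 71 (skipping 5, 31, which divide the discriminant), each new pattern first appears at: mod 2: f = (x)(x^4 + x^3 + 1), pattern 4+1; mod 11: f = (x^5 + 6x^4 + 10x^3 + 6x^2 + 8x + 10), pattern 5; mod 19: f = (x + 4)(x^2 + 12x + 15)(x^2 + 17x + 17), pattern 2+2+1. No other pattern occurs in this range, so the set of observed cycle types is {4+1, 5, 2+2+1}. The candidates containing elements of all these cycle types are F_20 (5T3) of order 20, S_5 (5T5) of order 120; the others are excluded. The observed types are precisely the cycle types that occur in F_20 (5T3) (apart from the identity). Each of the other remaining candidates has further cycle types, and by the Chebotarev density theorem the matching factorization patterns would occur for a proportion of primes equal to their share of the group: S_5 (5T5) additionally contains elements of type 3+2, 3+1+1, 2+1+1+1 (50 of its 120 elements, about 42% of primes). None of the 18 primes tested shows any such pattern (for each of these groups the chance of that is below 10^-4), which rules them out. Hence G = F_20 (5T3), of order 20.

F_20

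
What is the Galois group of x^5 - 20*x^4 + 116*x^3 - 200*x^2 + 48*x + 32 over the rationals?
The polynomial f is an irreducible quintic over Q, so G = Gal(f/Q) is a transitive subgroup of S_5: one of C_5 (5T1, order 5), D_5 (5T2, order 10), F_20 (5T3, order 20), A_5 (5T4, order 60) or S_5 (5T5, order 120). The discriminant of f is 8121314443264 = 2849792^2, a perfect square, so G is contained in A_5. The transitive groups of degree 5 contained in A_5 are: C_5 (5T1, order 5), D_5 (5T2, order 10), A_5 (5T4, order 60). By Dedekind's theorem, for a prime p not dividing disc(f) the degrees of the irreducible factors of f mod p form the cycle type of an element of G. Factoring f modulo the 14 such primes p <= 59 (skipping 2, 11, 23, which divide the discriminant), each new pattern first appears at: mod 3: f = (x^5 + x^4 + 2x^3 + x^2 + 2), pattern 5; mod 43: f = (x + 17)(x + 19)(x + 22)(x + 23)(x + 28), pattern 1+1+1+1+1. No other pattern occurs in this range, so the set of observed cycle types is {5, 1+1+1+1+1}. The candidates containing elements of all these cycle types are C_5 (5T1) of order 5, D_5 (5T2) of order 10, A_5 (5T4) of order 60; the others are excluded. The observed types are precisely the cycle types that occur in C_5 (5T1). Each of the other remaining candidates has further cycle types, and by the Chebotarev density theorem the matching factorization patterns would occur for a proportion of primes equal to their share of the group: D_5 (5T2) additionally contains elements of type 2+2+1 (5 of its 10 elements, about 50% of primes); A_5 (5T4) additionally contains elements of type 3+1+1, 2+2+1 (35 of its 60 elements, about 58% of primes). None of the 14 primes tested shows any such pattern (for each of these groups the chance of that is below 10^-4), which rules them out. Hence G = C_5 (5T1), of order 5.

C_5 (also written C5)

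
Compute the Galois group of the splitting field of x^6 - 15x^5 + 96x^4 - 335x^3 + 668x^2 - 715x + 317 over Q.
S_4 (also written S4-)

The polynomial f is an irreducible sextic over Q, so G = Gal(f/Q) is one of the 16 transitive subgroups 6T1, ..., 6T16 of S_6. The discriminant of f is 810448, which is not a perfect square, so G is not contained in A_6. The transitive groups of degree 6 not contained in A_6 are: C_6 (6T1, order 6), S_3 (6T2, order 6), D_6 (6T3, order 12), C_3 x S_3 (6T5, order 18), A_4 x C_2 (6T6, order 24), S_4 (6T8, order 24), S_3 x S_3 (6T9, order 36), S_4 x C_2 (6T11, order 48), (S_3 x S_3) : C_2 (6T13, order 72), PGL(2,5) (6T14, order 120), S_6 (6T16, order 720). By Dedekind's theorem, for a prime p not dividing disc(f) the degrees of the irreducible factors of f mod p form the cycle type of an element of G. Factoring f modulo the 22 such primes p <= 89 (skipping 2, 37, which divide the discriminant), each new pattern first appears at: mod 3: f = (x^3 + x^2 + 2)(x^3 + 2x^2 + x + 1), pattern 3+3; mod 5: f = (x^2 + 3)(x^2 + x + 2)(x^2 + 4x + 2), pattern 2+2+2; mod 17: f = (x + 13)(x + 16)(x^4 + 7x^3 + 8x^2 + 7), pattern 4+1+1; mod 67: f = (x + 2)(x + 60)(x^2 + 62x + 46)(x^2 + 62x + 56), pattern 2+2+1+1. No other pattern occurs in this range, so the set of observed cycle types is {3+3, 2+2+2, 4+1+1, 2+2+1+1}. The candidates containing elements of all these cycle types are S_4 (6T8) of order 24, S_4 x C_2 (6T11) of order 48, PGL(2,5) (6T14) of order 120, S_6 (6T16) of order 720; the others are excluded. The observed types are precisely the cycle types that occur in S_4 (6T8) (apart from the identity). Each of the other remaining candidates has further cycle types, and by the Chebotarev density theorem the matching factorization patterns would occur for a proportion of primes equal to their share of the group: S_4 x C_2 (6T11) additionally contains elements of type 6, 4+2, 2+1+1+1+1 (17 of its 48 elements, about 35% of primes); PGL(2,5) (6T14) additionally contains elements of type 6, 5+1 (44 of its 120 elements, about 37% of primes); S_6 (6T16) additionally contains elements of type 6, 5+1, 4+2, 3+2+1, 3+1+1+1, 2+1+1+1+1 (529 of its 720 elements, about 73% of primes). None of the 22 primes tested shows any such pattern (for each of these groups the chance of that is below 10^-4), which rules them out. Hence G = S_4 (6T8), of order 24.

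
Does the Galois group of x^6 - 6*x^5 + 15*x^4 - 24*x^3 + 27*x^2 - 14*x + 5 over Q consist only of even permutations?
No

The polynomial is irreducible of degree 6 over Q. Its discriminant is -82751488, which is not a perfect square. A Galois group lies in the alternating group exactly when the discriminant is a square in Q, so the Galois group (S_6) is not contained in A_6.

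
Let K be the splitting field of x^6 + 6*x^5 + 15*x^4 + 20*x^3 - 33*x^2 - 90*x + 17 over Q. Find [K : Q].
The degree of the splitting field over Q equals the order of the Galois group, so first determine the group. The polynomial f is an irreducible sextic over Q, so G = Gal(f/Q) is one of the 16 transitive subgroups 6T1, ..., 6T16 of S_6. The discriminant of f is -450868486864896, which is not a perfect square, so G is not contained in A_6. The transitive groups of degree 6 not contained in A_6 are: C_6 (6T1, order 6), S_3 (6T2, order 6), D_6 (6T3, order 12), C_3 x S_3 (6T5, order 18), A_4 x C_2 (6T6, order 24), S_4 (6T8, order 24), S_3 x S_3 (6T9, order 36), S_4 x C_2 (6T11, order 48), (S_3 x S_3) : C_2 (6T13, order 72), PGL(2,5) (6T14, order 120), S_6 (6T16, order 720). By Dedekind's theorem, for a prime p not dividing disc(f) the degrees of the irreducible factors of f mod p form the cycle type of an element of G. Factoring f modulo the 33 such primes p <= 149 (skipping 2, 3, which divide the discriminant), each new pattern first appears at: mod 5: f = (x^3 + 2x^2 + 4x + 2)(x^3 + 4x^2 + 3x + 1), pattern 3+3; mod 7: f = (x^6 + 6x^5 + x^4 + 6x^3 + 2x^2 + x + 3), pattern 6; mod 17: f = (x)(x + 2)(x^2 + 2x + 7)(x^2 + 2x + 13), pattern 2+2+1+1; mod 19: f = (x + 4)(x + 7)(x + 14)(x + 17)(x^2 + 2x + 8), pattern 2+1+1+1+1; mod 71: f = (x^2 + 2x + 30)(x^2 + 2x + 50)(x^2 + 2x + 65), pattern 2+2+2. No other pattern occurs in this range, so the set of observed cycle types is {3+3, 6, 2+2+1+1, 2+1+1+1+1, 2+2+2}. The candidates containing elements of all these cycle types are A_4 x C_2 (6T6) of order 24, S_4 x C_2 (6T11) of order 48, (S_3 x S_3) : C_2 (6T13) of order 72, S_6 (6T16) of order 720; the others are excluded. The observed types are precisely the cycle types that occur in A_4 x C_2 (6T6) (apart from the identity). Each of the other remaining candidates has further cycle types, and by the Chebotarev density theorem the matching factorization patterns would occur for a proportion of primes equal to their share of the group: S_4 x C_2 (6T11) additionally contains elements of type 4+2, 4+1+1 (12 of its 48 elements, about 25% of primes); (S_3 x S_3) : C_2 (6T13) additionally contains elements of type 4+2, 3+2+1, 3+1+1+1 (34 of its 72 elements, about 47% of primes); S_6 (6T16) additionally contains elements of type 5+1, 4+2, 4+1+1, 3+2+1, 3+1+1+1 (484 of its 720 elements, about 67% of primes). None of the 33 primes tested shows any such pattern (for each of these groups the chance of that is below 10^-4), which rules them out. Hence G = A_4 x C_2 (6T6), of order 24. The Galois group A_4 x C_2 (6T6) has order 24, so the splitting field has degree 24 over Q.

24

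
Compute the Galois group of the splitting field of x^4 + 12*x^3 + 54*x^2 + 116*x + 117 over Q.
The polynomial is an irreducible quartic over Q and its discriminant is 331776 = 576^2, a perfect square, so the Galois group is contained in A_4. The resolvent cubic y^3 - 54*y^2 + 924*y - 5032 is irreducible over Q. An irreducible resolvent with square discriminant gives A_4.

A_4, the alternating group on 4 letters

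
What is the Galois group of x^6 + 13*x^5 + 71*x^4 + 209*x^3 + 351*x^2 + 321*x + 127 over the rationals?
C_6

The polynomial f is an irreducible sextic over Q, so G = Gal(f/Q) is one of the 16 transitive subgroups 6T1, ..., 6T16 of S_6. The discriminant of f is -16807, which is not a perfect square, so G is not contained in A_6. The transitive groups of degree 6 not contained in A_6 are: C_6 (6T1, order 6), S_3 (6T2, order 6), D_6 (6T3, order 12), C_3 x S_3 (6T5, order 18), A_4 x C_2 (6T6, order 24), S_4 (6T8, order 24), S_3 x S_3 (6T9, order 36), S_4 x C_2 (6T11, order 48), (S_3 x S_3) : C_2 (6T13, order 72), PGL(2,5) (6T14, order 120), S_6 (6T16, order 720). By Dedekind's theorem, for a prime p not dividing disc(f) the degrees of the irreducible factors of f mod p form the cycle type of an element of G. Factoring f modulo the 37 such primes p <= 163 (skipping 7, which divides the discriminant), each new pattern first appears at: mod 2: f = (x^3 + x + 1)(x^3 + x^2 + 1), pattern 3+3; mod 3: f = (x^6 + x^5 + 2x^4 + 2x^3 + 1), pattern 6; mod 13: f = (x^2 + 7x + 11)(x^2 + 9x + 2)(x^2 + 10x + 4), pattern 2+2+2; mod 29: f = (x + 6)(x + 7)(x + 8)(x + 11)(x + 15)(x + 24), pattern 1+1+1+1+1+1. No other pattern occurs in this range, so the set of observed cycle types is {3+3, 6, 2+2+2, 1+1+1+1+1+1}. The candidates containing elements of all these cycle types are C_6 (6T1) of order 6, D_6 (6T3) of order 12, C_3 x S_3 (6T5) of order 18, A_4 x C_2 (6T6) of order 24, S_3 x S_3 (6T9) of order 36, S_4 x C_2 (6T11) of order 48, (S_3 x S_3) : C_2 (6T13) of order 72, PGL(2,5) (6T14) of order 120, S_6 (6T16) of order 720; the others are excluded. The observed types are precisely the cycle types that occur in C_6 (6T1). Each of the other remaining candidates has further cycle types, and by the Chebotarev density theorem the matching factorization patterns would occur for a proportion of primes equal to their share of the group: D_6 (6T3) additionally contains elements of type 2+2+1+1 (3 of its 12 elements, about 25% of primes); C_3 x S_3 (6T5) additionally contains elements of type 3+1+1+1 (4 of its 18 elements, about 22% of primes); A_4 x C_2 (6T6) additionally contains elements of type 2+2+1+1, 2+1+1+1+1 (6 of its 24 elements, about 25% of primes); S_3 x S_3 (6T9) additionally contains elements of type 3+1+1+1, 2+2+1+1 (13 of its 36 elements, about 36% of primes); S_4 x C_2 (6T11) additionally contains elements of type 4+2, 4+1+1, 2+2+1+1, 2+1+1+1+1 (24 of its 48 elements, about 50% of primes); (S_3 x S_3) : C_2 (6T13) additionally contains elements of type 4+2, 3+2+1, 3+1+1+1, 2+2+1+1, 2+1+1+1+1 (49 of its 72 elements, about 68% of primes); PGL(2,5) (6T14) additionally contains elements of type 5+1, 4+1+1, 2+2+1+1 (69 of its 120 elements, about 58% of primes); S_6 (6T16) additionally contains elements of type 5+1, 4+2, 4+1+1, 3+2+1, 3+1+1+1, 2+2+1+1, 2+1+1+1+1 (544 of its 720 elements, about 76% of primes). None of the 37 primes tested shows any such pattern (for each of these groups the chance of that is below 10^-4), which rules them out. Hence G = C_6 (6T1), of order 6.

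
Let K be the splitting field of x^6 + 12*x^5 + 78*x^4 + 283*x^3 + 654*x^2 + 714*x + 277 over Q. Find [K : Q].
The degree of the splitting field over Q equals the order of the Galois group, so first determine the group. The polynomial f is an irreducible sextic over Q, so G = Gal(f/Q) is one of the 16 transitive subgroups 6T1, ..., 6T16 of S_6. The discriminant of f is -401254544639403, which is not a perfect square, so G is not contained in A_6. The transitive groups of degree 6 not contained in A_6 are: C_6 (6T1, order 6), S_3 (6T2, order 6), D_6 (6T3, order 12), C_3 x S_3 (6T5, order 18), A_4 x C_2 (6T6, order 24), S_4 (6T8, order 24), S_3 x S_3 (6T9, order 36), S_4 x C_2 (6T11, order 48), (S_3 x S_3) : C_2 (6T13, order 72), PGL(2,5) (6T14, order 120), S_6 (6T16, order 720). By Dedekind's theorem, for a prime p not dividing disc(f) the degrees of the irreducible factors of f mod p form the cycle type of an element of G. Factoring f modulo the 33 such primes p <= 151 (skipping 3, 7, 13, which divide the discriminant), each new pattern first appears at: mod 2: f = (x^6 + x^3 + 1), pattern 6; mod 17: f = (x^2 + 5x + 13)(x^2 + 10x + 5)(x^2 + 14x + 4), pattern 2+2+2; mod 19: f = (x^3 + 6x^2 + 9x + 11)(x^3 + 6x^2 + 14x + 1), pattern 3+3; mod 31: f = (x + 5)(x + 11)(x + 21)(x^3 + 6x^2 + 23x + 23), pattern 3+1+1+1; mod 73: f = (x + 3)(x + 13)(x + 19)(x + 25)(x + 47)(x + 51), pattern 1+1+1+1+1+1. No other pattern occurs in this range, so the set of observed cycle types is {6, 2+2+2, 3+3, 3+1+1+1, 1+1+1+1+1+1}. The candidates containing elements of all these cycle types are C_3 x S_3 (6T5) of order 18, S_3 x S_3 (6T9) of order 36, (S_3 x S_3) : C_2 (6T13) of order 72, S_6 (6T16) of order 720; the others are excluded. The observed types are precisely the cycle types that occur in C_3 x S_3 (6T5). Each of the other remaining candidates has further cycle types, and by the Chebotarev density theorem the matching factorization patterns would occur for a proportion of primes equal to their share of the group: S_3 x S_3 (6T9) additionally contains elements of type 2+2+1+1 (9 of its 36 elements, about 25% of primes); (S_3 x S_3) : C_2 (6T13) additionally contains elements of type 4+2, 3+2+1, 2+2+1+1, 2+1+1+1+1 (45 of its 72 elements, about 62% of primes); S_6 (6T16) additionally contains elements of type 5+1, 4+2, 4+1+1, 3+2+1, 2+2+1+1, 2+1+1+1+1 (504 of its 720 elements, about 70% of primes). None of the 33 primes tested shows any such pattern (for each of these groups the chance of that is below 10^-4), which rules them out. Hence G = C_3 x S_3 (6T5), of order 18. The Galois group C_3 x S_3 (6T5) has order 18, so the splitting field has degree 18 over Q.

18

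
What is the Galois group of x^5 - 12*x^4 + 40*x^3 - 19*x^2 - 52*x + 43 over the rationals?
The polynomial f is an irreducible quintic over Q, so G = Gal(f/Q) is a transitive subgroup of S_5: one of C_5 (5T1, order 5), D_5 (5T2, order 10), F_20 (5T3, order 20), A_5 (5T4, order 60) or S_5 (5T5, order 120). The discriminant of f is 115971361 = 10769^2, a perfect square, so G is contained in A_5. The transitive groups of degree 5 contained in A_5 are: C_5 (5T1, order 5), D_5 (5T2, order 10), A_5 (5T4, order 60). By Dedekind's theorem, for a prime p not dividing disc(f) the degrees of the irreducible factors of f mod p form the cycle type of an element of G. Factoring f modulo the 14 such primes p <= 47 (skipping 11, which divides the discriminant), each new pattern first appears at: mod 2: f = (x^5 + x^2 + 1), pattern 5; mod 23: f = (x + 1)(x + 9)(x + 11)(x + 15)(x + 21), pattern 1+1+1+1+1. No other pattern occurs in this range, so the set of observed cycle types is {5, 1+1+1+1+1}. The candidates containing elements of all these cycle types are C_5 (5T1) of order 5, D_5 (5T2) of order 10, A_5 (5T4) of order 60; the others are excluded. The observed types are precisely the cycle types that occur in C_5 (5T1). Each of the other remaining candidates has further cycle types, and by the Chebotarev density theorem the matching factorization patterns would occur for a proportion of primes equal to their share of the group: D_5 (5T2) additionally contains elements of type 2+2+1 (5 of its 10 elements, about 50% of primes); A_5 (5T4) additionally contains elements of type 3+1+1, 2+2+1 (35 of its 60 elements, about 58% of primes). None of the 14 primes tested shows any such pattern (for each of these groups the chance of that is below 10^-4), which rules them out. Hence G = C_5 (5T1), of order 5.

C_5 (order 5)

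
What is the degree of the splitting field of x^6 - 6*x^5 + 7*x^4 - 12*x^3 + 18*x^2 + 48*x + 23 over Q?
24

The degree of the splitting field over Q equals the order of the Galois group, so first determine the group. The polynomial f is an irreducible sextic over Q, so G = Gal(f/Q) is one of the 16 transitive subgroups 6T1, ..., 6T16 of S_6. The discriminant of f is 51513463034944 = 7177288^2, a perfect square, so G is contained in A_6. The transitive groups of degree 6 contained in A_6 are: A_4 (6T4, order 12), S_4 (6T7, order 24), (C_3 x C_3) : C_4 (6T10, order 36), PSL(2,5) (6T12, order 60), A_6 (6T15, order 360). By Dedekind's theorem, for a prime p not dividing disc(f) the degrees of the irreducible factors of f mod p form the cycle type of an element of G. Factoring f modulo the 79 such primes p <= 421 (skipping 2, 19, 23, which divide the discriminant), each new pattern first appears at: mod 3: f = (x^3 + x^2 + x + 2)(x^3 + 2x^2 + x + 1), pattern 3+3; mod 5: f = (x^2 + 3)(x^4 + 4x^3 + 4x^2 + x + 1), pattern 4+2; mod 43: f = (x + 7)(x + 37)(x^2 + 12x + 37)(x^2 + 24x + 32), pattern 2+2+1+1; mod 223: f = (x + 18)(x + 25)(x + 134)(x + 140)(x + 172)(x + 174), pattern 1+1+1+1+1+1. No other pattern occurs in this range, so the set of observed cycle types is {3+3, 4+2, 2+2+1+1, 1+1+1+1+1+1}. The candidates containing elements of all these cycle types are S_4 (6T7) of order 24, (C_3 x C_3) : C_4 (6T10) of order 36, A_6 (6T15) of order 360; the others are excluded. The observed types are precisely the cycle types that occur in S_4 (6T7). Each of the other remaining candidates has further cycle types, and by the Chebotarev density theorem the matching factorization patterns would occur for a proportion of primes equal to their share of the group: (C_3 x C_3) : C_4 (6T10) additionally contains elements of type 3+1+1+1 (4 of its 36 elements, about 11% of primes); A_6 (6T15) additionally contains elements of type 5+1, 3+1+1+1 (184 of its 360 elements, about 51% of primes). None of the 79 primes tested shows any such pattern (for each of these groups the chance of that is below 10^-4), which rules them out. Hence G = S_4 (6T7), of order 24. The Galois group S_4 (6T7) has order 24, so the splitting field has degree 24 over Q.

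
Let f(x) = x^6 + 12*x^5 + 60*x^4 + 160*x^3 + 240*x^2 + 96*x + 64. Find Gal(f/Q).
6T13: (S_3 x S_3) : C_2

The polynomial f is an irreducible sextic over Q, so G = Gal(f/Q) is one of the 16 transitive subgroups 6T1, ..., 6T16 of S_6. The discriminant of f is -9727331052552192, which is not a perfect square, so G is not contained in A_6. The transitive groups of degree 6 not contained in A_6 are: C_6 (6T1, order 6), S_3 (6T2, order 6), D_6 (6T3, order 12), C_3 x S_3 (6T5, order 18), A_4 x C_2 (6T6, order 24), S_4 (6T8, order 24), S_3 x S_3 (6T9, order 36), S_4 x C_2 (6T11, order 48), (S_3 x S_3) : C_2 (6T13, order 72), PGL(2,5) (6T14, order 120), S_6 (6T16, order 720). By Dedekind's theorem, for a prime p not dividing disc(f) the degrees of the irreducible factors of f mod p form the cycle type of an element of G. Factoring f modulo the 27 such primes p <= 127 (skipping 2, 3, 17, 43, which divide the discriminant), each new pattern first appears at: mod 5: f = (x^6 + 2x^5 + x + 4), pattern 6; mod 7: f = (x + 4)(x^2 + 5x + 2)(x^3 + 3x^2 + 4x + 1), pattern 3+2+1; mod 11: f = (x^2 + 4)(x^4 + x^3 + x^2 + 2x + 5), pattern 4+2; mod 13: f = (x + 5)(x + 8)(x^2 + 2x + 12)(x^2 + 10x + 1), pattern 2+2+1+1; mod 61: f = (x + 21)(x + 43)(x + 55)(x + 59)(x^2 + 17x + 47), pattern 2+1+1+1+1; mod 97: f = (x + 1)(x + 75)(x + 79)(x^3 + 51x^2 + 44x + 8), pattern 3+1+1+1; mod 113: f = (x^2 + 27x + 18)(x^2 + 102x + 36)(x^2 + 109x + 28), pattern 2+2+2; mod 127: f = (x^3 + 55x^2 + 26x + 8)(x^3 + 84x^2 + 113x + 8), pattern 3+3. No other pattern occurs in this range, so the set of observed cycle types is {6, 3+2+1, 4+2, 2+2+1+1, 2+1+1+1+1, 3+1+1+1, 2+2+2, 3+3}. The candidates containing elements of all these cycle types are (S_3 x S_3) : C_2 (6T13) of order 72, S_6 (6T16) of order 720; the others are excluded. The observed types are precisely the cycle types that occur in (S_3 x S_3) : C_2 (6T13) (apart from the identity). Each of the other remaining candidates has further cycle types, and by the Chebotarev density theorem the matching factorization patterns would occur for a proportion of primes equal to their share of the group: S_6 (6T16) additionally contains elements of type 5+1, 4+1+1 (234 of its 720 elements, about 32% of primes). None of the 27 primes tested shows any such pattern (for each of these groups the chance of that is below 10^-4), which rules them out. Hence G = (S_3 x S_3) : C_2 (6T13), of order 72.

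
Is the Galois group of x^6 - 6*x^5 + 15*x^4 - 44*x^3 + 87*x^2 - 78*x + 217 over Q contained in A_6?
The polynomial is irreducible of degree 6 over Q. Its discriminant is -190210142896128, which is not a perfect square. A Galois group lies in the alternating group exactly when the discriminant is a square in Q, so the Galois group (C_3 x S_3) is not contained in A_6.

No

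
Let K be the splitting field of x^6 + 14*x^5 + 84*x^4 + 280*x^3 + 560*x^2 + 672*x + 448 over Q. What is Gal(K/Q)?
The polynomial f is an irreducible sextic over Q, so G = Gal(f/Q) is one of the 16 transitive subgroups 6T1, ..., 6T16 of S_6. The discriminant of f is -18046378835968, which is not a perfect square, so G is not contained in A_6. The transitive groups of degree 6 not contained in A_6 are: C_6 (6T1, order 6), S_3 (6T2, order 6), D_6 (6T3, order 12), C_3 x S_3 (6T5, order 18), A_4 x C_2 (6T6, order 24), S_4 (6T8, order 24), S_3 x S_3 (6T9, order 36), S_4 x C_2 (6T11, order 48), (S_3 x S_3) : C_2 (6T13, order 72), PGL(2,5) (6T14, order 120), S_6 (6T16, order 720). By Dedekind's theorem, for a prime p not dividing disc(f) the degrees of the irreducible factors of f mod p form the cycle type of an element of G. Factoring f modulo the 37 such primes p <= 167 (skipping 2, 7, which divide the discriminant), each new pattern first appears at: mod 3: f = (x^6 + 2x^5 + x^3 + 2x^2 + 1), pattern 6; mod 11: f = (x^3 + 5x^2 + 2x + 6)(x^3 + 9x^2 + 4x + 5), pattern 3+3; mod 13: f = (x^2 + x + 2)(x^2 + 3x + 6)(x^2 + 10x + 7), pattern 2+2+2; mod 29: f = (x + 10)(x + 12)(x + 14)(x + 17)(x + 20)(x + 28), pattern 1+1+1+1+1+1. No other pattern occurs in this range, so the set of observed cycle types is {6, 3+3, 2+2+2, 1+1+1+1+1+1}. The candidates containing elements of all these cycle types are C_6 (6T1) of order 6, D_6 (6T3) of order 12, C_3 x S_3 (6T5) of order 18, A_4 x C_2 (6T6) of order 24, S_3 x S_3 (6T9) of order 36, S_4 x C_2 (6T11) of order 48, (S_3 x S_3) : C_2 (6T13) of order 72, PGL(2,5) (6T14) of order 120, S_6 (6T16) of order 720; the others are excluded. The observed types are precisely the cycle types that occur in C_6 (6T1). Each of the other remaining candidates has further cycle types, and by the Chebotarev density theorem the matching factorization patterns would occur for a proportion of primes equal to their share of the group: D_6 (6T3) additionally contains elements of type 2+2+1+1 (3 of its 12 elements, about 25% of primes); C_3 x S_3 (6T5) additionally contains elements of type 3+1+1+1 (4 of its 18 elements, about 22% of primes); A_4 x C_2 (6T6) additionally contains elements of type 2+2+1+1, 2+1+1+1+1 (6 of its 24 elements, about 25% of primes); S_3 x S_3 (6T9) additionally contains elements of type 3+1+1+1, 2+2+1+1 (13 of its 36 elements, about 36% of primes); S_4 x C_2 (6T11) additionally contains elements of type 4+2, 4+1+1, 2+2+1+1, 2+1+1+1+1 (24 of its 48 elements, about 50% of primes); (S_3 x S_3) : C_2 (6T13) additionally contains elements of type 4+2, 3+2+1, 3+1+1+1, 2+2+1+1, 2+1+1+1+1 (49 of its 72 elements, about 68% of primes); PGL(2,5) (6T14) additionally contains elements of type 5+1, 4+1+1, 2+2+1+1 (69 of its 120 elements, about 58% of primes); S_6 (6T16) additionally contains elements of type 5+1, 4+2, 4+1+1, 3+2+1, 3+1+1+1, 2+2+1+1, 2+1+1+1+1 (544 of its 720 elements, about 76% of primes). None of the 37 primes tested shows any such pattern (for each of these groups the chance of that is below 10^-4), which rules them out. Hence G = C_6 (6T1), of order 6.

C_6, the cyclic group of order 6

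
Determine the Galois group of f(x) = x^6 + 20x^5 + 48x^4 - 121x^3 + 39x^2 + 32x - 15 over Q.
The polynomial f is an irreducible sextic over Q, so G = Gal(f/Q) is one of the 16 transitive subgroups 6T1, ..., 6T16 of S_6. The discriminant of f is 30991489 = 5567^2, a perfect square, so G is contained in A_6. The transitive groups of degree 6 contained in A_6 are: A_4 (6T4, order 12), S_4 (6T7, order 24), (C_3 x C_3) : C_4 (6T10, order 36), PSL(2,5) (6T12, order 60), A_6 (6T15, order 360). By Dedekind's theorem, for a prime p not dividing disc(f) the degrees of the irreducible factors of f mod p form the cycle type of an element of G. Factoring f modulo the 21 such primes p <= 79 (skipping 19, which divides the discriminant), each new pattern first appears at: mod 2: f = (x + 1)(x^5 + x^4 + x^3 + x + 1), pattern 5+1; mod 7: f = (x^3 + 3)(x^3 + 6x^2 + 6x + 2), pattern 3+3; mod 61: f = (x + 8)(x + 14)(x^2 + 3x + 37)(x^2 + 56x + 19), pattern 2+2+1+1. No other pattern occurs in this range, so the set of observed cycle types is {5+1, 3+3, 2+2+1+1}. The candidates containing elements of all these cycle types are PSL(2,5) (6T12) of order 60, A_6 (6T15) of order 360; the others are excluded. The observed types are precisely the cycle types that occur in PSL(2,5) (6T12) (apart from the identity). Each of the other remaining candidates has further cycle types, and by the Chebotarev density theorem the matching factorization patterns would occur for a proportion of primes equal to their share of the group: A_6 (6T15) additionally contains elements of type 4+2, 3+1+1+1 (130 of its 360 elements, about 36% of primes). None of the 21 primes tested shows any such pattern (for each of these groups the chance of that is below 10^-4), which rules them out. Hence G = PSL(2,5) (6T12), of order 60.

PSL(2,5), A_5 acting on 6 points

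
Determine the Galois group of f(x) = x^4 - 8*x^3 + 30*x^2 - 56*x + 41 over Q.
The polynomial is an irreducible quartic over Q and its discriminant is 16384 = 128^2, a perfect square, so the Galois group is contained in A_4. The resolvent cubic y^3 - 30*y^2 + 284*y - 840 splits completely over Q, which gives the Klein four-group V_4.

V_4, the Klein four-group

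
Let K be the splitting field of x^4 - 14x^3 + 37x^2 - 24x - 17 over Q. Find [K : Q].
24

The degree of the splitting field over Q equals the order of the Galois group, so first determine the group. The polynomial is an irreducible quartic over Q and its discriminant is -57818032, which is not a perfect square, so the Galois group is not contained in A_4. The resolvent cubic y^3 - 37*y^2 + 404*y + 240 is irreducible over Q. An irreducible resolvent with non-square discriminant gives S_4. The Galois group S_4 (4T5) has order 24, so the splitting field has degree 24 over Q.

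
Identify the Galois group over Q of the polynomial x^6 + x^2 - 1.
The polynomial f is an irreducible sextic over Q, so G = Gal(f/Q) is one of the 16 transitive subgroups 6T1, ..., 6T16 of S_6. The discriminant of f is 61504 = 248^2, a perfect square, so G is contained in A_6. The transitive groups of degree 6 contained in A_6 are: A_4 (6T4, order 12), S_4 (6T7, order 24), (C_3 x C_3) : C_4 (6T10, order 36), PSL(2,5) (6T12, order 60), A_6 (6T15, order 360). By Dedekind's theorem, for a prime p not dividing disc(f) the degrees of the irreducible factors of f mod p form the cycle type of an element of G. Factoring f modulo the 79 such primes p <= 419 (skipping 2, 31, which divide the discriminant), each new pattern first appears at: mod 3: f = (x^2 + 1)(x^4 + 2x^2 + 2), pattern 4+2; mod 5: f = (x^3 + x^2 + 3x + 4)(x^3 + 4x^2 + 3x + 1), pattern 3+3; mod 11: f = (x + 3)(x + 8)(x^2 + 4x + 7)(x^2 + 7x + 7), pattern 2+2+1+1; mod 67: f = (x + 2)(x + 3)(x + 11)(x + 56)(x + 64)(x + 65), pattern 1+1+1+1+1+1. No other pattern occurs in this range, so the set of observed cycle types is {4+2, 3+3, 2+2+1+1, 1+1+1+1+1+1}. The candidates containing elements of all these cycle types are S_4 (6T7) of order 24, (C_3 x C_3) : C_4 (6T10) of order 36, A_6 (6T15) of order 360; the others are excluded. The observed types are precisely the cycle types that occur in S_4 (6T7). Each of the other remaining candidates has further cycle types, and by the Chebotarev density theorem the matching factorization patterns would occur for a proportion of primes equal to their share of the group: (C_3 x C_3) : C_4 (6T10) additionally contains elements of type 3+1+1+1 (4 of its 36 elements, about 11% of primes); A_6 (6T15) additionally contains elements of type 5+1, 3+1+1+1 (184 of its 360 elements, about 51% of primes). None of the 79 primes tested shows any such pattern (for each of these groups the chance of that is below 10^-4), which rules them out. Hence G = S_4 (6T7), of order 24.

6T7: S_4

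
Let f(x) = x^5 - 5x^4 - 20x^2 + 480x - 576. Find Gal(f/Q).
D_5 (also written D5)

The polynomial f is an irreducible quintic over Q, so G = Gal(f/Q) is a transitive subgroup of S_5: one of C_5 (5T1, order 5), D_5 (5T2, order 10), F_20 (5T3, order 20), A_5 (5T4, order 60) or S_5 (5T5, order 120). The discriminant of f is 2415919104000000 = 49152000^2, a perfect square, so G is contained in A_5. The transitive groups of degree 5 contained in A_5 are: C_5 (5T1, order 5), D_5 (5T2, order 10), A_5 (5T4, order 60). By Dedekind's theorem, for a prime p not dividing disc(f) the degrees of the irreducible factors of f mod p form the cycle type of an element of G. Factoring f modulo the 23 such primes p <= 101 (skipping 2, 3, 5, which divide the discriminant), each new pattern first appears at: mod 7: f = (x^5 + 2x^4 + x^2 + 4x + 5), pattern 5; mod 17: f = (x + 7)(x^2 + x + 3)(x^2 + 4x + 9), pattern 2+2+1. No other pattern occurs in this range, so the set of observed cycle types is {5, 2+2+1}. The candidates containing elements of all these cycle types are D_5 (5T2) of order 10, A_5 (5T4) of order 60; the others are excluded. The observed types are precisely the cycle types that occur in D_5 (5T2) (apart from the identity). Each of the other remaining candidates has further cycle types, and by the Chebotarev density theorem the matching factorization patterns would occur for a proportion of primes equal to their share of the group: A_5 (5T4) additionally contains elements of type 3+1+1 (20 of its 60 elements, about 33% of primes). None of the 23 primes tested shows any such pattern (for each of these groups the chance of that is below 10^-4), which rules them out. Hence G = D_5 (5T2), of order 10.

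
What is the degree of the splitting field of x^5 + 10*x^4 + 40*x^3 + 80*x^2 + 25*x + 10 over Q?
60

The degree of the splitting field over Q equals the order of the Galois group, so first determine the group. The polynomial f is an irreducible quintic over Q, so G = Gal(f/Q) is a transitive subgroup of S_5: one of C_5 (5T1, order 5), D_5 (5T2, order 10), F_20 (5T3, order 20), A_5 (5T4, order 60) or S_5 (5T5, order 120). The discriminant of f is 58564000000 = 242000^2, a perfect square, so G is contained in A_5. The transitive groups of degree 5 contained in A_5 are: C_5 (5T1, order 5), D_5 (5T2, order 10), A_5 (5T4, order 60). By Dedekind's theorem, for a prime p not dividing disc(f) the degrees of the irreducible factors of f mod p form the cycle type of an element of G. Factoring f modulo the 3 such primes p <= 13 (skipping 2, 5, 11, which divide the discriminant), each new pattern first appears at: mod 3: f = (x^5 + x^4 + x^3 + 2x^2 + x + 1), pattern 5; mod 13: f = (x + 8)(x + 10)(x^3 + 5x^2 + 5), pattern 3+1+1. No other pattern occurs in this range, so the set of observed cycle types is {5, 3+1+1}. Among the candidates above, the only group containing elements of all these cycle types is A_5 (5T4) — each of C_5 (5T1), D_5 (5T2) lacks at least one of them. Hence G = A_5 (5T4), of order 60. The Galois group A_5 (5T4) has order 60, so the splitting field has degree 60 over Q.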